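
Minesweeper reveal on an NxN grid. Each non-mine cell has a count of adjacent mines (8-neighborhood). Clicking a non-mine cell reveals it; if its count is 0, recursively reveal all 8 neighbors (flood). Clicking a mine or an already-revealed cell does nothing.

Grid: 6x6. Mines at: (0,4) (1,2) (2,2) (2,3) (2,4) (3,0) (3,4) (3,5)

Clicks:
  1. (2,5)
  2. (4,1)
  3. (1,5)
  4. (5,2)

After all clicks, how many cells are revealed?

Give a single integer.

Click 1 (2,5) count=3: revealed 1 new [(2,5)] -> total=1
Click 2 (4,1) count=1: revealed 1 new [(4,1)] -> total=2
Click 3 (1,5) count=2: revealed 1 new [(1,5)] -> total=3
Click 4 (5,2) count=0: revealed 14 new [(3,1) (3,2) (3,3) (4,0) (4,2) (4,3) (4,4) (4,5) (5,0) (5,1) (5,2) (5,3) (5,4) (5,5)] -> total=17

Answer: 17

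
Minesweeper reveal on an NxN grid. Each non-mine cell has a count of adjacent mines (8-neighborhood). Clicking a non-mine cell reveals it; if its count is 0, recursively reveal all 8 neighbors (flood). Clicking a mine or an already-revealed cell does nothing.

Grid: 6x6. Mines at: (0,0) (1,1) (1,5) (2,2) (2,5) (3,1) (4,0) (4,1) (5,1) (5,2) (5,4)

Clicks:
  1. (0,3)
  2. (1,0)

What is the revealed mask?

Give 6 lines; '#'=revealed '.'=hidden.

Click 1 (0,3) count=0: revealed 6 new [(0,2) (0,3) (0,4) (1,2) (1,3) (1,4)] -> total=6
Click 2 (1,0) count=2: revealed 1 new [(1,0)] -> total=7

Answer: ..###.
#.###.
......
......
......
......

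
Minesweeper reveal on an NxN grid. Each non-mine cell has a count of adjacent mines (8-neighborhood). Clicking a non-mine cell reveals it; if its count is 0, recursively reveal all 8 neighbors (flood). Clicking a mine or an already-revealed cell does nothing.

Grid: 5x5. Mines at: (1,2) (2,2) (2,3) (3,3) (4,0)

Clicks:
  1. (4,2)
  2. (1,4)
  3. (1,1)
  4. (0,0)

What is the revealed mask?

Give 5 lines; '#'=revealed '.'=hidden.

Click 1 (4,2) count=1: revealed 1 new [(4,2)] -> total=1
Click 2 (1,4) count=1: revealed 1 new [(1,4)] -> total=2
Click 3 (1,1) count=2: revealed 1 new [(1,1)] -> total=3
Click 4 (0,0) count=0: revealed 7 new [(0,0) (0,1) (1,0) (2,0) (2,1) (3,0) (3,1)] -> total=10

Answer: ##...
##..#
##...
##...
..#..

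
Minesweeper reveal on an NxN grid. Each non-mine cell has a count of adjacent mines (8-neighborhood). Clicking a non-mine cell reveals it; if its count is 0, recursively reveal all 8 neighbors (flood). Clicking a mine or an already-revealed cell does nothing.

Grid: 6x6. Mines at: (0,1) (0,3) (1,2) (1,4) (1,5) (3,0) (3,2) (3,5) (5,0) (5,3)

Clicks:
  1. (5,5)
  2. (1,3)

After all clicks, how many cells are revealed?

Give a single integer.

Answer: 5

Derivation:
Click 1 (5,5) count=0: revealed 4 new [(4,4) (4,5) (5,4) (5,5)] -> total=4
Click 2 (1,3) count=3: revealed 1 new [(1,3)] -> total=5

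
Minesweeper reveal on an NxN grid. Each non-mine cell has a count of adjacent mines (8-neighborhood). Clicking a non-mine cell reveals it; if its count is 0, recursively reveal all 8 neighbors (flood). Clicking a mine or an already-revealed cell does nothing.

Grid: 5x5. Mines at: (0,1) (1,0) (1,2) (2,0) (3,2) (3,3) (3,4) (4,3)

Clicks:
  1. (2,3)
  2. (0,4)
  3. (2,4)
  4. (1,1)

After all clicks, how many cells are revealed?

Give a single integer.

Click 1 (2,3) count=4: revealed 1 new [(2,3)] -> total=1
Click 2 (0,4) count=0: revealed 5 new [(0,3) (0,4) (1,3) (1,4) (2,4)] -> total=6
Click 3 (2,4) count=2: revealed 0 new [(none)] -> total=6
Click 4 (1,1) count=4: revealed 1 new [(1,1)] -> total=7

Answer: 7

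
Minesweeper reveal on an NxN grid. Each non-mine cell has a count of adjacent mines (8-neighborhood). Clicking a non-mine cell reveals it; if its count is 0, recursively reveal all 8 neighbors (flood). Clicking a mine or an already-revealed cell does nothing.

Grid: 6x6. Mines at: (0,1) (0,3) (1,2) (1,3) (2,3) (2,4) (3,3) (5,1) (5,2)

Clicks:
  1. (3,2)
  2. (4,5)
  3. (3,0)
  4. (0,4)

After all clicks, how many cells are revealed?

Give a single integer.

Answer: 20

Derivation:
Click 1 (3,2) count=2: revealed 1 new [(3,2)] -> total=1
Click 2 (4,5) count=0: revealed 8 new [(3,4) (3,5) (4,3) (4,4) (4,5) (5,3) (5,4) (5,5)] -> total=9
Click 3 (3,0) count=0: revealed 10 new [(1,0) (1,1) (2,0) (2,1) (2,2) (3,0) (3,1) (4,0) (4,1) (4,2)] -> total=19
Click 4 (0,4) count=2: revealed 1 new [(0,4)] -> total=20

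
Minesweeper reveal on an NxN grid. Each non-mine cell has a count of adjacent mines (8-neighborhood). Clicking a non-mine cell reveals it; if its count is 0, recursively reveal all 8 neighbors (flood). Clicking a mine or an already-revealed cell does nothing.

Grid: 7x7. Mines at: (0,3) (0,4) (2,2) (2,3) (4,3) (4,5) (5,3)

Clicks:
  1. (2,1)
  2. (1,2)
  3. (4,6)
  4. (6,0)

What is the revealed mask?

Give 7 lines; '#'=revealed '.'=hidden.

Answer: ###....
###....
##.....
###....
###...#
###....
###....

Derivation:
Click 1 (2,1) count=1: revealed 1 new [(2,1)] -> total=1
Click 2 (1,2) count=3: revealed 1 new [(1,2)] -> total=2
Click 3 (4,6) count=1: revealed 1 new [(4,6)] -> total=3
Click 4 (6,0) count=0: revealed 18 new [(0,0) (0,1) (0,2) (1,0) (1,1) (2,0) (3,0) (3,1) (3,2) (4,0) (4,1) (4,2) (5,0) (5,1) (5,2) (6,0) (6,1) (6,2)] -> total=21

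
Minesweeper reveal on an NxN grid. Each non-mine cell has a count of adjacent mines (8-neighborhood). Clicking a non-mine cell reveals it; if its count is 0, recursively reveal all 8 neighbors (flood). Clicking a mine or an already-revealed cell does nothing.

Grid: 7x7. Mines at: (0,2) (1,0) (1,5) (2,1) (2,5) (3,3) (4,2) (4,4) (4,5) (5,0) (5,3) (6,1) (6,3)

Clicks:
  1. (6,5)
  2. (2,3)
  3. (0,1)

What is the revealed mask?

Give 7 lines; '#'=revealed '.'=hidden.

Answer: .#.....
.......
...#...
.......
.......
....###
....###

Derivation:
Click 1 (6,5) count=0: revealed 6 new [(5,4) (5,5) (5,6) (6,4) (6,5) (6,6)] -> total=6
Click 2 (2,3) count=1: revealed 1 new [(2,3)] -> total=7
Click 3 (0,1) count=2: revealed 1 new [(0,1)] -> total=8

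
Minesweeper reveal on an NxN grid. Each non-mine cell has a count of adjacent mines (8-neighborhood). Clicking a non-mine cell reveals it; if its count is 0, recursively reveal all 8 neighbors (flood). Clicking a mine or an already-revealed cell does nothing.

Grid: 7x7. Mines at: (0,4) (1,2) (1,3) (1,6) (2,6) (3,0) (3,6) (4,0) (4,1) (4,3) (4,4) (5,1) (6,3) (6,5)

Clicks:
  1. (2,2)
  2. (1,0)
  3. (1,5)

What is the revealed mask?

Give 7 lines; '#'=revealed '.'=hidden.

Answer: ##.....
##...#.
###....
.......
.......
.......
.......

Derivation:
Click 1 (2,2) count=2: revealed 1 new [(2,2)] -> total=1
Click 2 (1,0) count=0: revealed 6 new [(0,0) (0,1) (1,0) (1,1) (2,0) (2,1)] -> total=7
Click 3 (1,5) count=3: revealed 1 new [(1,5)] -> total=8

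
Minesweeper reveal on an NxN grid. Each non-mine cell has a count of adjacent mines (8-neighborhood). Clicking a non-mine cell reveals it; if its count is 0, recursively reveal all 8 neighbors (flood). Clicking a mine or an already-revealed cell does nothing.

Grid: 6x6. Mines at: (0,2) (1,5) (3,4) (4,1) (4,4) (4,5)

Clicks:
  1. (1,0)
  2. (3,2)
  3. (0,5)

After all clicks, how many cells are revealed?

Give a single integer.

Click 1 (1,0) count=0: revealed 14 new [(0,0) (0,1) (1,0) (1,1) (1,2) (1,3) (2,0) (2,1) (2,2) (2,3) (3,0) (3,1) (3,2) (3,3)] -> total=14
Click 2 (3,2) count=1: revealed 0 new [(none)] -> total=14
Click 3 (0,5) count=1: revealed 1 new [(0,5)] -> total=15

Answer: 15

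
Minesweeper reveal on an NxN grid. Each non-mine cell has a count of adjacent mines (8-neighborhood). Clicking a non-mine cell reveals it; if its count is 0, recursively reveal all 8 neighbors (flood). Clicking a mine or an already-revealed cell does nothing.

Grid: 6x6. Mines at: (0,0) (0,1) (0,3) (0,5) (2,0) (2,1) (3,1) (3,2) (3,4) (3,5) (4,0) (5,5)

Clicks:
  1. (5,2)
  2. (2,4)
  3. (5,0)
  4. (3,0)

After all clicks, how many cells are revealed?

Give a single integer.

Answer: 11

Derivation:
Click 1 (5,2) count=0: revealed 8 new [(4,1) (4,2) (4,3) (4,4) (5,1) (5,2) (5,3) (5,4)] -> total=8
Click 2 (2,4) count=2: revealed 1 new [(2,4)] -> total=9
Click 3 (5,0) count=1: revealed 1 new [(5,0)] -> total=10
Click 4 (3,0) count=4: revealed 1 new [(3,0)] -> total=11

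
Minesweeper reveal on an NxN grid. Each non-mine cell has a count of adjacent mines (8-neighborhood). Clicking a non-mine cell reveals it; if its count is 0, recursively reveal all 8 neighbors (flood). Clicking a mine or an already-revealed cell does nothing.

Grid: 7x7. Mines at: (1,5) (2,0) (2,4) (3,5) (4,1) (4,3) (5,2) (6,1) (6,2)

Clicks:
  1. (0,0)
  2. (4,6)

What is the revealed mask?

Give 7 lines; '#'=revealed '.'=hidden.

Click 1 (0,0) count=0: revealed 16 new [(0,0) (0,1) (0,2) (0,3) (0,4) (1,0) (1,1) (1,2) (1,3) (1,4) (2,1) (2,2) (2,3) (3,1) (3,2) (3,3)] -> total=16
Click 2 (4,6) count=1: revealed 1 new [(4,6)] -> total=17

Answer: #####..
#####..
.###...
.###...
......#
.......
.......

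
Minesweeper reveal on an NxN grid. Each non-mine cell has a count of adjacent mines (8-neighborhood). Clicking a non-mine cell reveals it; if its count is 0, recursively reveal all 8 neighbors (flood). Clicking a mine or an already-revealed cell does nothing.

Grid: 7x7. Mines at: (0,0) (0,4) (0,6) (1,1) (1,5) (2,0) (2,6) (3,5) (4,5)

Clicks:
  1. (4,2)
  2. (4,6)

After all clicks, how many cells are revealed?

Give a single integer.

Click 1 (4,2) count=0: revealed 31 new [(1,2) (1,3) (1,4) (2,1) (2,2) (2,3) (2,4) (3,0) (3,1) (3,2) (3,3) (3,4) (4,0) (4,1) (4,2) (4,3) (4,4) (5,0) (5,1) (5,2) (5,3) (5,4) (5,5) (5,6) (6,0) (6,1) (6,2) (6,3) (6,4) (6,5) (6,6)] -> total=31
Click 2 (4,6) count=2: revealed 1 new [(4,6)] -> total=32

Answer: 32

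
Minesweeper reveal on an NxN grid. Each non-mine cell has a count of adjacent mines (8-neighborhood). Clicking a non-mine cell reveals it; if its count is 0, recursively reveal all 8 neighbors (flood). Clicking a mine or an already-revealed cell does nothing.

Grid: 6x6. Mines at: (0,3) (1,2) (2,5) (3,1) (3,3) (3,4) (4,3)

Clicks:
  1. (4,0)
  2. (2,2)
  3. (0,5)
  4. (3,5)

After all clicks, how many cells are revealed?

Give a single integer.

Answer: 7

Derivation:
Click 1 (4,0) count=1: revealed 1 new [(4,0)] -> total=1
Click 2 (2,2) count=3: revealed 1 new [(2,2)] -> total=2
Click 3 (0,5) count=0: revealed 4 new [(0,4) (0,5) (1,4) (1,5)] -> total=6
Click 4 (3,5) count=2: revealed 1 new [(3,5)] -> total=7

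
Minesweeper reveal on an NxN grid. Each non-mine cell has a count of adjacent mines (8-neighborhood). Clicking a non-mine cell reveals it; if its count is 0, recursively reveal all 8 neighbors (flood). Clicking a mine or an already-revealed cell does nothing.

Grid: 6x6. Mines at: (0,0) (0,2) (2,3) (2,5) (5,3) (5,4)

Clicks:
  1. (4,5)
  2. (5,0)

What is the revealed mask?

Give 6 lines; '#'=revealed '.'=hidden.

Click 1 (4,5) count=1: revealed 1 new [(4,5)] -> total=1
Click 2 (5,0) count=0: revealed 15 new [(1,0) (1,1) (1,2) (2,0) (2,1) (2,2) (3,0) (3,1) (3,2) (4,0) (4,1) (4,2) (5,0) (5,1) (5,2)] -> total=16

Answer: ......
###...
###...
###...
###..#
###...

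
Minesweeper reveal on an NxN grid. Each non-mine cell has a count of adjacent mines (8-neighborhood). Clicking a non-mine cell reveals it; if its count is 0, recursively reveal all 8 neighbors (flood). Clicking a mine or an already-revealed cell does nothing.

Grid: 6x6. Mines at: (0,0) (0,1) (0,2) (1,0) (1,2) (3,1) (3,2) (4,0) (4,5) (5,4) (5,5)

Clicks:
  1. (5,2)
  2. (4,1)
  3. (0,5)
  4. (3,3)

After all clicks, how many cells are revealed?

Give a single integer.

Answer: 18

Derivation:
Click 1 (5,2) count=0: revealed 6 new [(4,1) (4,2) (4,3) (5,1) (5,2) (5,3)] -> total=6
Click 2 (4,1) count=3: revealed 0 new [(none)] -> total=6
Click 3 (0,5) count=0: revealed 12 new [(0,3) (0,4) (0,5) (1,3) (1,4) (1,5) (2,3) (2,4) (2,5) (3,3) (3,4) (3,5)] -> total=18
Click 4 (3,3) count=1: revealed 0 new [(none)] -> total=18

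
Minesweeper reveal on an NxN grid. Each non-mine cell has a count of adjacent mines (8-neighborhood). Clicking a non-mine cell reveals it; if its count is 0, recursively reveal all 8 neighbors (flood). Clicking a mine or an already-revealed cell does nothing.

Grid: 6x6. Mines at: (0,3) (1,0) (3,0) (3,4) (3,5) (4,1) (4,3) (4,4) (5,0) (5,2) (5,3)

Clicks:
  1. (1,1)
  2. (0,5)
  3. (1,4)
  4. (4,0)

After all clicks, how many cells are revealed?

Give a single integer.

Click 1 (1,1) count=1: revealed 1 new [(1,1)] -> total=1
Click 2 (0,5) count=0: revealed 6 new [(0,4) (0,5) (1,4) (1,5) (2,4) (2,5)] -> total=7
Click 3 (1,4) count=1: revealed 0 new [(none)] -> total=7
Click 4 (4,0) count=3: revealed 1 new [(4,0)] -> total=8

Answer: 8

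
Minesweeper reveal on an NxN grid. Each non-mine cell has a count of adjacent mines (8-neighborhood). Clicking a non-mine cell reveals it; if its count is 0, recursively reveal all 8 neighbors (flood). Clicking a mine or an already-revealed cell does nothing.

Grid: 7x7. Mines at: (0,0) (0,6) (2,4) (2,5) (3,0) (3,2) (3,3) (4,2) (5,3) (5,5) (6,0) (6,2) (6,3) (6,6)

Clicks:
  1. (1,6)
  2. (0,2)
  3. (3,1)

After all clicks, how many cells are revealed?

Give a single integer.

Answer: 15

Derivation:
Click 1 (1,6) count=2: revealed 1 new [(1,6)] -> total=1
Click 2 (0,2) count=0: revealed 13 new [(0,1) (0,2) (0,3) (0,4) (0,5) (1,1) (1,2) (1,3) (1,4) (1,5) (2,1) (2,2) (2,3)] -> total=14
Click 3 (3,1) count=3: revealed 1 new [(3,1)] -> total=15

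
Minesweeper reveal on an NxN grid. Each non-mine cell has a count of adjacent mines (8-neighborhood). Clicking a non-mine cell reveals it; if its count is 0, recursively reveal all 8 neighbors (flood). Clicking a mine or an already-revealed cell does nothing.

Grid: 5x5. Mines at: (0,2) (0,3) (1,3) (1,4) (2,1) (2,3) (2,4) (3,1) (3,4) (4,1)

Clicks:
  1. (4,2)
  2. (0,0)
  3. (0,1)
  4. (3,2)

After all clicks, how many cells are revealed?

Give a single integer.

Answer: 6

Derivation:
Click 1 (4,2) count=2: revealed 1 new [(4,2)] -> total=1
Click 2 (0,0) count=0: revealed 4 new [(0,0) (0,1) (1,0) (1,1)] -> total=5
Click 3 (0,1) count=1: revealed 0 new [(none)] -> total=5
Click 4 (3,2) count=4: revealed 1 new [(3,2)] -> total=6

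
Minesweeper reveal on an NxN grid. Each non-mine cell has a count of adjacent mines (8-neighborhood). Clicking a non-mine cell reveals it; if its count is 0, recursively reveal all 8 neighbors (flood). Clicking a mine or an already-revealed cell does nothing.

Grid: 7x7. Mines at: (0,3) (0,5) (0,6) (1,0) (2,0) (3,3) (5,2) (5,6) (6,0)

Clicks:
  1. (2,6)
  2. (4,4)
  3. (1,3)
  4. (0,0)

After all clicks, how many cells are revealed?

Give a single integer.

Click 1 (2,6) count=0: revealed 12 new [(1,4) (1,5) (1,6) (2,4) (2,5) (2,6) (3,4) (3,5) (3,6) (4,4) (4,5) (4,6)] -> total=12
Click 2 (4,4) count=1: revealed 0 new [(none)] -> total=12
Click 3 (1,3) count=1: revealed 1 new [(1,3)] -> total=13
Click 4 (0,0) count=1: revealed 1 new [(0,0)] -> total=14

Answer: 14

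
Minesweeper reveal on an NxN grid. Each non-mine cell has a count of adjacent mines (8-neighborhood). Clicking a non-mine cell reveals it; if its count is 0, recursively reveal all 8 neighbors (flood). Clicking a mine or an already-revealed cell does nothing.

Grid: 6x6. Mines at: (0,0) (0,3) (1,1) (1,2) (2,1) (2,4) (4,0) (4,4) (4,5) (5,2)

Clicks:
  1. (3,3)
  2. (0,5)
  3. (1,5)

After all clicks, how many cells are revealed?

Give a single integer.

Click 1 (3,3) count=2: revealed 1 new [(3,3)] -> total=1
Click 2 (0,5) count=0: revealed 4 new [(0,4) (0,5) (1,4) (1,5)] -> total=5
Click 3 (1,5) count=1: revealed 0 new [(none)] -> total=5

Answer: 5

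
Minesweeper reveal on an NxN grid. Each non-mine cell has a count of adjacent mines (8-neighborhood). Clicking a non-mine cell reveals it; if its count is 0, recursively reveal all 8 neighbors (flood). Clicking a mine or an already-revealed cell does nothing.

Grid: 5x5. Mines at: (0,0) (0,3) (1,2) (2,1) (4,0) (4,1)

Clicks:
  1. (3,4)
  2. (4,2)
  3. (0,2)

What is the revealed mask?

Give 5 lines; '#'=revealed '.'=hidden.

Answer: ..#..
...##
..###
..###
..###

Derivation:
Click 1 (3,4) count=0: revealed 11 new [(1,3) (1,4) (2,2) (2,3) (2,4) (3,2) (3,3) (3,4) (4,2) (4,3) (4,4)] -> total=11
Click 2 (4,2) count=1: revealed 0 new [(none)] -> total=11
Click 3 (0,2) count=2: revealed 1 new [(0,2)] -> total=12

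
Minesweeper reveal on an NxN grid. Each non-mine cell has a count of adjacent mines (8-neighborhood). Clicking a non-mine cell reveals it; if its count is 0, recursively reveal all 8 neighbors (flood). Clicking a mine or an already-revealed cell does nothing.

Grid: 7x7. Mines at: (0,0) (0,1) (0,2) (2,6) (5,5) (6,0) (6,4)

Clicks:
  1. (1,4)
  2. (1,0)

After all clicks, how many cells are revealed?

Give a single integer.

Click 1 (1,4) count=0: revealed 37 new [(0,3) (0,4) (0,5) (0,6) (1,0) (1,1) (1,2) (1,3) (1,4) (1,5) (1,6) (2,0) (2,1) (2,2) (2,3) (2,4) (2,5) (3,0) (3,1) (3,2) (3,3) (3,4) (3,5) (4,0) (4,1) (4,2) (4,3) (4,4) (4,5) (5,0) (5,1) (5,2) (5,3) (5,4) (6,1) (6,2) (6,3)] -> total=37
Click 2 (1,0) count=2: revealed 0 new [(none)] -> total=37

Answer: 37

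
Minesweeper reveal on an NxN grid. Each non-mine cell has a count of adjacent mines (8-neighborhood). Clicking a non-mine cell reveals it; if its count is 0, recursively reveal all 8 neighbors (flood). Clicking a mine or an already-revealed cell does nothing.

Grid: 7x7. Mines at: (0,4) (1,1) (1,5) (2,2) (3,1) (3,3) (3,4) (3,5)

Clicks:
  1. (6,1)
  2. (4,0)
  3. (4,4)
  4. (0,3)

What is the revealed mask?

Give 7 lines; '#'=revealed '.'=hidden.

Click 1 (6,1) count=0: revealed 21 new [(4,0) (4,1) (4,2) (4,3) (4,4) (4,5) (4,6) (5,0) (5,1) (5,2) (5,3) (5,4) (5,5) (5,6) (6,0) (6,1) (6,2) (6,3) (6,4) (6,5) (6,6)] -> total=21
Click 2 (4,0) count=1: revealed 0 new [(none)] -> total=21
Click 3 (4,4) count=3: revealed 0 new [(none)] -> total=21
Click 4 (0,3) count=1: revealed 1 new [(0,3)] -> total=22

Answer: ...#...
.......
.......
.......
#######
#######
#######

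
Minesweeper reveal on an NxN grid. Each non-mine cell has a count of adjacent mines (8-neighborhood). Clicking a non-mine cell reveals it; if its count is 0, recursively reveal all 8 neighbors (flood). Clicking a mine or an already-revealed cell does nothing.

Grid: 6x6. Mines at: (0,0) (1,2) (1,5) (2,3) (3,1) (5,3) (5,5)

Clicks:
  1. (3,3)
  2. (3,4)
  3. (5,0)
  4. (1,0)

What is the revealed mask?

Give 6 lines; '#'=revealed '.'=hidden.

Answer: ......
#.....
......
...##.
###...
###...

Derivation:
Click 1 (3,3) count=1: revealed 1 new [(3,3)] -> total=1
Click 2 (3,4) count=1: revealed 1 new [(3,4)] -> total=2
Click 3 (5,0) count=0: revealed 6 new [(4,0) (4,1) (4,2) (5,0) (5,1) (5,2)] -> total=8
Click 4 (1,0) count=1: revealed 1 new [(1,0)] -> total=9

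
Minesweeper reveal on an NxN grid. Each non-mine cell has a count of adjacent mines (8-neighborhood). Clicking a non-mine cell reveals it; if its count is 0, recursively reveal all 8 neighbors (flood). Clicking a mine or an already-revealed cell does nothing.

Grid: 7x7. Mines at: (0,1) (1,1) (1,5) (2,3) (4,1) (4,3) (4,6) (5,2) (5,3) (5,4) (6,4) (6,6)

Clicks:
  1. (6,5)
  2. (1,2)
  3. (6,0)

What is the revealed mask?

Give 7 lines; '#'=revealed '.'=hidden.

Answer: .......
..#....
.......
.......
.......
##.....
##...#.

Derivation:
Click 1 (6,5) count=3: revealed 1 new [(6,5)] -> total=1
Click 2 (1,2) count=3: revealed 1 new [(1,2)] -> total=2
Click 3 (6,0) count=0: revealed 4 new [(5,0) (5,1) (6,0) (6,1)] -> total=6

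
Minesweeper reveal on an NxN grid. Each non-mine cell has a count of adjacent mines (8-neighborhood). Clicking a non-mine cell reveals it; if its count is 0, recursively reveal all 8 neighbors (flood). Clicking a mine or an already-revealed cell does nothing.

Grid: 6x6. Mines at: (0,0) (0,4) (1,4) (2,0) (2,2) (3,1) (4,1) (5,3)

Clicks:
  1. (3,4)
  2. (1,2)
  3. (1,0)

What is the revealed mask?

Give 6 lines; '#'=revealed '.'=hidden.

Answer: ......
#.#...
...###
...###
...###
....##

Derivation:
Click 1 (3,4) count=0: revealed 11 new [(2,3) (2,4) (2,5) (3,3) (3,4) (3,5) (4,3) (4,4) (4,5) (5,4) (5,5)] -> total=11
Click 2 (1,2) count=1: revealed 1 new [(1,2)] -> total=12
Click 3 (1,0) count=2: revealed 1 new [(1,0)] -> total=13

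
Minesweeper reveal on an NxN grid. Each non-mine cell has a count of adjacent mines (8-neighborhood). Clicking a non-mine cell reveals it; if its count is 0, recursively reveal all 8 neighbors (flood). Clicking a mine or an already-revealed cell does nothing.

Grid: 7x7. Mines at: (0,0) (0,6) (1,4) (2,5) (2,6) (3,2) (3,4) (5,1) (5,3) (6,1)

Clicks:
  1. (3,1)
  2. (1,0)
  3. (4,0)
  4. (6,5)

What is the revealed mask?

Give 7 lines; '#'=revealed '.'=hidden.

Answer: .......
#......
.......
.#...##
#...###
....###
....###

Derivation:
Click 1 (3,1) count=1: revealed 1 new [(3,1)] -> total=1
Click 2 (1,0) count=1: revealed 1 new [(1,0)] -> total=2
Click 3 (4,0) count=1: revealed 1 new [(4,0)] -> total=3
Click 4 (6,5) count=0: revealed 11 new [(3,5) (3,6) (4,4) (4,5) (4,6) (5,4) (5,5) (5,6) (6,4) (6,5) (6,6)] -> total=14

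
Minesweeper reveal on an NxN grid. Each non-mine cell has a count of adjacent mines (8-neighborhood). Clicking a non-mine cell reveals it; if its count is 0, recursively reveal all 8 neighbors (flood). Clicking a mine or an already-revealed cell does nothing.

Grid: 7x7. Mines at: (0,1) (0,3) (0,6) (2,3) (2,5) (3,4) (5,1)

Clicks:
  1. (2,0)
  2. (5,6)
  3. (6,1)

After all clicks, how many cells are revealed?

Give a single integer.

Click 1 (2,0) count=0: revealed 12 new [(1,0) (1,1) (1,2) (2,0) (2,1) (2,2) (3,0) (3,1) (3,2) (4,0) (4,1) (4,2)] -> total=12
Click 2 (5,6) count=0: revealed 16 new [(3,5) (3,6) (4,3) (4,4) (4,5) (4,6) (5,2) (5,3) (5,4) (5,5) (5,6) (6,2) (6,3) (6,4) (6,5) (6,6)] -> total=28
Click 3 (6,1) count=1: revealed 1 new [(6,1)] -> total=29

Answer: 29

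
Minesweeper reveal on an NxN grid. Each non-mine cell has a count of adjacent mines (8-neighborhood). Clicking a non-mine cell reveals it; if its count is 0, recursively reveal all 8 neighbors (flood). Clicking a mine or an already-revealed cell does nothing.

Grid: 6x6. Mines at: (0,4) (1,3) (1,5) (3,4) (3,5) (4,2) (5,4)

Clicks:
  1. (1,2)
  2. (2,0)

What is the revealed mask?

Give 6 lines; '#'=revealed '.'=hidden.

Answer: ###...
###...
###...
###...
##....
##....

Derivation:
Click 1 (1,2) count=1: revealed 1 new [(1,2)] -> total=1
Click 2 (2,0) count=0: revealed 15 new [(0,0) (0,1) (0,2) (1,0) (1,1) (2,0) (2,1) (2,2) (3,0) (3,1) (3,2) (4,0) (4,1) (5,0) (5,1)] -> total=16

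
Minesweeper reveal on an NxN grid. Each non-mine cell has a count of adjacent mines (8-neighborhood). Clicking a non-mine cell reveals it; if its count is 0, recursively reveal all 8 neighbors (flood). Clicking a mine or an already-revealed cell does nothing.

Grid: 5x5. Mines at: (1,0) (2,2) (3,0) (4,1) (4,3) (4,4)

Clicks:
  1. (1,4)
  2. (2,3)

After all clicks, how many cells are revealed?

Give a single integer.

Answer: 12

Derivation:
Click 1 (1,4) count=0: revealed 12 new [(0,1) (0,2) (0,3) (0,4) (1,1) (1,2) (1,3) (1,4) (2,3) (2,4) (3,3) (3,4)] -> total=12
Click 2 (2,3) count=1: revealed 0 new [(none)] -> total=12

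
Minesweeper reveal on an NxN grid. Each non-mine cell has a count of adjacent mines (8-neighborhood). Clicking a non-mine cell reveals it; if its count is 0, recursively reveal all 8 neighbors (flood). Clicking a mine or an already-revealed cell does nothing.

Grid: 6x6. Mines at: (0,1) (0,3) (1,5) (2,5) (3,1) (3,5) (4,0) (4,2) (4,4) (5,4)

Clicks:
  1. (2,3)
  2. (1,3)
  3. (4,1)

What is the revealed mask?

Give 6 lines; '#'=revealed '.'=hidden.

Click 1 (2,3) count=0: revealed 9 new [(1,2) (1,3) (1,4) (2,2) (2,3) (2,4) (3,2) (3,3) (3,4)] -> total=9
Click 2 (1,3) count=1: revealed 0 new [(none)] -> total=9
Click 3 (4,1) count=3: revealed 1 new [(4,1)] -> total=10

Answer: ......
..###.
..###.
..###.
.#....
......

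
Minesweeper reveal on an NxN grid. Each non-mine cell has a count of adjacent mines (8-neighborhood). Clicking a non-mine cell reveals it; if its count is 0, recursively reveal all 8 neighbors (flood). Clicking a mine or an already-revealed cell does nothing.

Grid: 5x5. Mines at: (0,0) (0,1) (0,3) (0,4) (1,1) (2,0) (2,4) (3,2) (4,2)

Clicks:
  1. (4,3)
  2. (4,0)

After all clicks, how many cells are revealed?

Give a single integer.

Click 1 (4,3) count=2: revealed 1 new [(4,3)] -> total=1
Click 2 (4,0) count=0: revealed 4 new [(3,0) (3,1) (4,0) (4,1)] -> total=5

Answer: 5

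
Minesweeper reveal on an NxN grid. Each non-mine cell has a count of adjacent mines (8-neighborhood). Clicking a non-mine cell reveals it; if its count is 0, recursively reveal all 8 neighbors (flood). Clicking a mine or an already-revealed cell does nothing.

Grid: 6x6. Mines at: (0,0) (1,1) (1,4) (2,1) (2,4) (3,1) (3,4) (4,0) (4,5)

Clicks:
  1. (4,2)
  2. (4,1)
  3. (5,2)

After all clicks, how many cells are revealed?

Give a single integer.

Answer: 8

Derivation:
Click 1 (4,2) count=1: revealed 1 new [(4,2)] -> total=1
Click 2 (4,1) count=2: revealed 1 new [(4,1)] -> total=2
Click 3 (5,2) count=0: revealed 6 new [(4,3) (4,4) (5,1) (5,2) (5,3) (5,4)] -> total=8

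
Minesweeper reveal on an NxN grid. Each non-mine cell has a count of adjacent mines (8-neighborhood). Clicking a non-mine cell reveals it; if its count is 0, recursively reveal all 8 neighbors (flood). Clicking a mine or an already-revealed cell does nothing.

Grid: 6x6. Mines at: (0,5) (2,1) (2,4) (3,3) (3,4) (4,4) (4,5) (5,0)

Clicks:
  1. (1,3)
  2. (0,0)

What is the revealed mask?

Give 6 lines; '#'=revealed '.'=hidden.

Answer: #####.
#####.
......
......
......
......

Derivation:
Click 1 (1,3) count=1: revealed 1 new [(1,3)] -> total=1
Click 2 (0,0) count=0: revealed 9 new [(0,0) (0,1) (0,2) (0,3) (0,4) (1,0) (1,1) (1,2) (1,4)] -> total=10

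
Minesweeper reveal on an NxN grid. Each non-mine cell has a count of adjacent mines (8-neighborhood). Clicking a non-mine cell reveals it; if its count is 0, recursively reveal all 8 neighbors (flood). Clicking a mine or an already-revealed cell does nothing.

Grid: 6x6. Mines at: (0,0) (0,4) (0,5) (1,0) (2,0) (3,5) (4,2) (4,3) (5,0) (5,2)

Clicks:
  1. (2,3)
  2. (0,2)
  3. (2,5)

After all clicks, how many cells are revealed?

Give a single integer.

Click 1 (2,3) count=0: revealed 15 new [(0,1) (0,2) (0,3) (1,1) (1,2) (1,3) (1,4) (2,1) (2,2) (2,3) (2,4) (3,1) (3,2) (3,3) (3,4)] -> total=15
Click 2 (0,2) count=0: revealed 0 new [(none)] -> total=15
Click 3 (2,5) count=1: revealed 1 new [(2,5)] -> total=16

Answer: 16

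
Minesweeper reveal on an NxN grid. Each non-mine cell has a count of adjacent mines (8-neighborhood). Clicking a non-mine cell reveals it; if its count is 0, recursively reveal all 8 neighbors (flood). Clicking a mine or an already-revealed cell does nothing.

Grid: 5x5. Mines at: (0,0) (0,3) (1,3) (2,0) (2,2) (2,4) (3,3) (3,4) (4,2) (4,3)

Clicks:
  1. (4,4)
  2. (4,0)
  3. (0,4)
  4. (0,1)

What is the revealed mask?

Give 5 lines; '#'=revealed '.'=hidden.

Answer: .#..#
.....
.....
##...
##..#

Derivation:
Click 1 (4,4) count=3: revealed 1 new [(4,4)] -> total=1
Click 2 (4,0) count=0: revealed 4 new [(3,0) (3,1) (4,0) (4,1)] -> total=5
Click 3 (0,4) count=2: revealed 1 new [(0,4)] -> total=6
Click 4 (0,1) count=1: revealed 1 new [(0,1)] -> total=7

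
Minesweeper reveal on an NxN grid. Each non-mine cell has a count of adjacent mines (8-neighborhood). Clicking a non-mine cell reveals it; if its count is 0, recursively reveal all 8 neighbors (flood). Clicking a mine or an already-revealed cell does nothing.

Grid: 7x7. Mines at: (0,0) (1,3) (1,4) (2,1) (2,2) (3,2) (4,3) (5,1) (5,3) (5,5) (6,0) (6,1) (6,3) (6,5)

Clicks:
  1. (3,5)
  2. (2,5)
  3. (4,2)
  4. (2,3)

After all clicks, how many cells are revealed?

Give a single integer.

Answer: 15

Derivation:
Click 1 (3,5) count=0: revealed 13 new [(0,5) (0,6) (1,5) (1,6) (2,4) (2,5) (2,6) (3,4) (3,5) (3,6) (4,4) (4,5) (4,6)] -> total=13
Click 2 (2,5) count=1: revealed 0 new [(none)] -> total=13
Click 3 (4,2) count=4: revealed 1 new [(4,2)] -> total=14
Click 4 (2,3) count=4: revealed 1 new [(2,3)] -> total=15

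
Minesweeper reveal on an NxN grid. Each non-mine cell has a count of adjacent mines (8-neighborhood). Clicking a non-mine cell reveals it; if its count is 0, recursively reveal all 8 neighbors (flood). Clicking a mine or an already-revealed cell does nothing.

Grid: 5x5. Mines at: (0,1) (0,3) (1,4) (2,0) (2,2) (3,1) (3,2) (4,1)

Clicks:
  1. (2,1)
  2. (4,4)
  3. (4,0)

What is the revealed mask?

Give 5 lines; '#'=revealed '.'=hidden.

Answer: .....
.....
.#.##
...##
#..##

Derivation:
Click 1 (2,1) count=4: revealed 1 new [(2,1)] -> total=1
Click 2 (4,4) count=0: revealed 6 new [(2,3) (2,4) (3,3) (3,4) (4,3) (4,4)] -> total=7
Click 3 (4,0) count=2: revealed 1 new [(4,0)] -> total=8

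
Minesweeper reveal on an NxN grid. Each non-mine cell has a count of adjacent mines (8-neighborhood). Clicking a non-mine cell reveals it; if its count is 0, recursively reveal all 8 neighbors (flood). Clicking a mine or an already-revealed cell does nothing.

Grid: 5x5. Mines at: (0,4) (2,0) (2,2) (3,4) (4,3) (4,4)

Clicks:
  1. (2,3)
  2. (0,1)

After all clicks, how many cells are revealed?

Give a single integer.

Click 1 (2,3) count=2: revealed 1 new [(2,3)] -> total=1
Click 2 (0,1) count=0: revealed 8 new [(0,0) (0,1) (0,2) (0,3) (1,0) (1,1) (1,2) (1,3)] -> total=9

Answer: 9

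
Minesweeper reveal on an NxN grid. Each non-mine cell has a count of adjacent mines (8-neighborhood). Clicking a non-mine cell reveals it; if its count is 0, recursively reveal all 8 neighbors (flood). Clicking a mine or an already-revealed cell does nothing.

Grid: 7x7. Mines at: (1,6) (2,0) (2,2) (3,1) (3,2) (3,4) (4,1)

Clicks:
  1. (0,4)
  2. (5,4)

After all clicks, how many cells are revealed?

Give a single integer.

Answer: 37

Derivation:
Click 1 (0,4) count=0: revealed 15 new [(0,0) (0,1) (0,2) (0,3) (0,4) (0,5) (1,0) (1,1) (1,2) (1,3) (1,4) (1,5) (2,3) (2,4) (2,5)] -> total=15
Click 2 (5,4) count=0: revealed 22 new [(2,6) (3,5) (3,6) (4,2) (4,3) (4,4) (4,5) (4,6) (5,0) (5,1) (5,2) (5,3) (5,4) (5,5) (5,6) (6,0) (6,1) (6,2) (6,3) (6,4) (6,5) (6,6)] -> total=37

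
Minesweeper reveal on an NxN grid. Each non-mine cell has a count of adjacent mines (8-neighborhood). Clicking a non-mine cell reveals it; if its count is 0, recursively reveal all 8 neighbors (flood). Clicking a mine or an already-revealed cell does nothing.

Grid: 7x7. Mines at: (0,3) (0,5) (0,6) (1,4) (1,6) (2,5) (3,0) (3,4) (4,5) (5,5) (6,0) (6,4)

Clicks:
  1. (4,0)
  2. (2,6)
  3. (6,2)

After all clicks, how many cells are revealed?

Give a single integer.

Answer: 25

Derivation:
Click 1 (4,0) count=1: revealed 1 new [(4,0)] -> total=1
Click 2 (2,6) count=2: revealed 1 new [(2,6)] -> total=2
Click 3 (6,2) count=0: revealed 23 new [(0,0) (0,1) (0,2) (1,0) (1,1) (1,2) (1,3) (2,0) (2,1) (2,2) (2,3) (3,1) (3,2) (3,3) (4,1) (4,2) (4,3) (5,1) (5,2) (5,3) (6,1) (6,2) (6,3)] -> total=25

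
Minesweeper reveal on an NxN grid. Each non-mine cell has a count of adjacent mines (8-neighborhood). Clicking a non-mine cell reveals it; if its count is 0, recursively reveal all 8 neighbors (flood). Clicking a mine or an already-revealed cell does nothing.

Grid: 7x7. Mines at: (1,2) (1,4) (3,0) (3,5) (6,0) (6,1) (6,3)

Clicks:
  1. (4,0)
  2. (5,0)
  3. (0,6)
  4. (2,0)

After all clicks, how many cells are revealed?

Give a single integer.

Answer: 9

Derivation:
Click 1 (4,0) count=1: revealed 1 new [(4,0)] -> total=1
Click 2 (5,0) count=2: revealed 1 new [(5,0)] -> total=2
Click 3 (0,6) count=0: revealed 6 new [(0,5) (0,6) (1,5) (1,6) (2,5) (2,6)] -> total=8
Click 4 (2,0) count=1: revealed 1 new [(2,0)] -> total=9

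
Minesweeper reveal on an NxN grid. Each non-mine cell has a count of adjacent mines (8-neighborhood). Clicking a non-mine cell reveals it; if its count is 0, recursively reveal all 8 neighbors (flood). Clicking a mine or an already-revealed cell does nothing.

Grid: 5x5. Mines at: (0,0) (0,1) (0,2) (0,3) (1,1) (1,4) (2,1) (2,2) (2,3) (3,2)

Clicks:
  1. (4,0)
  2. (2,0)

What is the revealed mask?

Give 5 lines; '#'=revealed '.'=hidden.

Answer: .....
.....
#....
##...
##...

Derivation:
Click 1 (4,0) count=0: revealed 4 new [(3,0) (3,1) (4,0) (4,1)] -> total=4
Click 2 (2,0) count=2: revealed 1 new [(2,0)] -> total=5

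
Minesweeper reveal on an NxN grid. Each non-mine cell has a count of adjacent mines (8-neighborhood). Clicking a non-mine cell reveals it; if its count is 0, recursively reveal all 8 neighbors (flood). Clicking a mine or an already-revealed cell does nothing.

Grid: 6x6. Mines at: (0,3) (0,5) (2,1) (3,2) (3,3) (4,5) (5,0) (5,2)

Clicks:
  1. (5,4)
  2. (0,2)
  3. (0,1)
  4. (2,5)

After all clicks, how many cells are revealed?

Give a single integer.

Click 1 (5,4) count=1: revealed 1 new [(5,4)] -> total=1
Click 2 (0,2) count=1: revealed 1 new [(0,2)] -> total=2
Click 3 (0,1) count=0: revealed 5 new [(0,0) (0,1) (1,0) (1,1) (1,2)] -> total=7
Click 4 (2,5) count=0: revealed 6 new [(1,4) (1,5) (2,4) (2,5) (3,4) (3,5)] -> total=13

Answer: 13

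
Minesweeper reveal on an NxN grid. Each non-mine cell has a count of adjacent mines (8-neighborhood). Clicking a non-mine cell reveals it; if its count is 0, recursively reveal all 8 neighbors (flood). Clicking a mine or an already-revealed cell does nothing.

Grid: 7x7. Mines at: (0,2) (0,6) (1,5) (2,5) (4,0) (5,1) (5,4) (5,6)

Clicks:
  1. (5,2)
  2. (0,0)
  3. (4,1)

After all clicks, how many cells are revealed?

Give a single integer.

Answer: 22

Derivation:
Click 1 (5,2) count=1: revealed 1 new [(5,2)] -> total=1
Click 2 (0,0) count=0: revealed 21 new [(0,0) (0,1) (1,0) (1,1) (1,2) (1,3) (1,4) (2,0) (2,1) (2,2) (2,3) (2,4) (3,0) (3,1) (3,2) (3,3) (3,4) (4,1) (4,2) (4,3) (4,4)] -> total=22
Click 3 (4,1) count=2: revealed 0 new [(none)] -> total=22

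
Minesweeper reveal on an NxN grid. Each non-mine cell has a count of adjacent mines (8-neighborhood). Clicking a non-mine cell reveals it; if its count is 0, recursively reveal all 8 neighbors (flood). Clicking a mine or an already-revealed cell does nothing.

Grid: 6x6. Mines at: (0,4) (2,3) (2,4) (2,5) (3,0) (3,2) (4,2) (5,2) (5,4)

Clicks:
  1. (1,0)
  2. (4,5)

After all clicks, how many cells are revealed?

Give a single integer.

Click 1 (1,0) count=0: revealed 11 new [(0,0) (0,1) (0,2) (0,3) (1,0) (1,1) (1,2) (1,3) (2,0) (2,1) (2,2)] -> total=11
Click 2 (4,5) count=1: revealed 1 new [(4,5)] -> total=12

Answer: 12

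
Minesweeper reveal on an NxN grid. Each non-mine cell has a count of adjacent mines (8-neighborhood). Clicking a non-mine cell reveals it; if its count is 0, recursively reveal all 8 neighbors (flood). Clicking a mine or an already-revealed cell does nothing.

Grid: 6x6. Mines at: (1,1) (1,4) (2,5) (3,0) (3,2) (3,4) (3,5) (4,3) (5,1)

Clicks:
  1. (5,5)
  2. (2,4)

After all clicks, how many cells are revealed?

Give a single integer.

Click 1 (5,5) count=0: revealed 4 new [(4,4) (4,5) (5,4) (5,5)] -> total=4
Click 2 (2,4) count=4: revealed 1 new [(2,4)] -> total=5

Answer: 5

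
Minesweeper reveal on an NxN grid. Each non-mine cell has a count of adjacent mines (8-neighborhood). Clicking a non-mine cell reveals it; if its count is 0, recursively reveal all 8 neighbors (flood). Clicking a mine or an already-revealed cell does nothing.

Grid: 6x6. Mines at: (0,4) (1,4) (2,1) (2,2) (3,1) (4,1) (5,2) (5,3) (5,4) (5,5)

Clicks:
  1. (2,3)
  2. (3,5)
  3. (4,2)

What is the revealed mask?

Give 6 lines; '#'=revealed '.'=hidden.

Answer: ......
......
...###
...###
..####
......

Derivation:
Click 1 (2,3) count=2: revealed 1 new [(2,3)] -> total=1
Click 2 (3,5) count=0: revealed 8 new [(2,4) (2,5) (3,3) (3,4) (3,5) (4,3) (4,4) (4,5)] -> total=9
Click 3 (4,2) count=4: revealed 1 new [(4,2)] -> total=10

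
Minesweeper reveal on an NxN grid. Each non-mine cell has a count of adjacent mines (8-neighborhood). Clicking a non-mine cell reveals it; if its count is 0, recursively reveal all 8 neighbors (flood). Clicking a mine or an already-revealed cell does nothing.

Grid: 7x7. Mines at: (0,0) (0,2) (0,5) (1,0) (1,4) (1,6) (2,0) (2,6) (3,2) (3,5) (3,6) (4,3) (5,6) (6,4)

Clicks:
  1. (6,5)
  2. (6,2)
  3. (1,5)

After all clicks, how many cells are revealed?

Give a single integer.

Click 1 (6,5) count=2: revealed 1 new [(6,5)] -> total=1
Click 2 (6,2) count=0: revealed 13 new [(3,0) (3,1) (4,0) (4,1) (4,2) (5,0) (5,1) (5,2) (5,3) (6,0) (6,1) (6,2) (6,3)] -> total=14
Click 3 (1,5) count=4: revealed 1 new [(1,5)] -> total=15

Answer: 15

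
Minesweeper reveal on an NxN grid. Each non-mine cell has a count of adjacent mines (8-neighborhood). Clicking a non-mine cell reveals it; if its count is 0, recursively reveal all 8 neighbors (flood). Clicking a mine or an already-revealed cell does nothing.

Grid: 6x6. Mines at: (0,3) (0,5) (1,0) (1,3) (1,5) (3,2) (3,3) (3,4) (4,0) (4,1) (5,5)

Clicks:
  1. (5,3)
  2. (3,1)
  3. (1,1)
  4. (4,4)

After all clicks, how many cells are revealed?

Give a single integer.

Answer: 8

Derivation:
Click 1 (5,3) count=0: revealed 6 new [(4,2) (4,3) (4,4) (5,2) (5,3) (5,4)] -> total=6
Click 2 (3,1) count=3: revealed 1 new [(3,1)] -> total=7
Click 3 (1,1) count=1: revealed 1 new [(1,1)] -> total=8
Click 4 (4,4) count=3: revealed 0 new [(none)] -> total=8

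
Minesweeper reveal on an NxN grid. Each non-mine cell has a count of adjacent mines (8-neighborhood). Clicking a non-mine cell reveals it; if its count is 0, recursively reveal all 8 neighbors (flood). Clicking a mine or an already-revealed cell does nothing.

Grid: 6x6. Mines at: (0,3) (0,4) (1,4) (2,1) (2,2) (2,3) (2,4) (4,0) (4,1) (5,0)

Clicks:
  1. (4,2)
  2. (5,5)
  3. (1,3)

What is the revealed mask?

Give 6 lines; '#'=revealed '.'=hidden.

Click 1 (4,2) count=1: revealed 1 new [(4,2)] -> total=1
Click 2 (5,5) count=0: revealed 11 new [(3,2) (3,3) (3,4) (3,5) (4,3) (4,4) (4,5) (5,2) (5,3) (5,4) (5,5)] -> total=12
Click 3 (1,3) count=6: revealed 1 new [(1,3)] -> total=13

Answer: ......
...#..
......
..####
..####
..####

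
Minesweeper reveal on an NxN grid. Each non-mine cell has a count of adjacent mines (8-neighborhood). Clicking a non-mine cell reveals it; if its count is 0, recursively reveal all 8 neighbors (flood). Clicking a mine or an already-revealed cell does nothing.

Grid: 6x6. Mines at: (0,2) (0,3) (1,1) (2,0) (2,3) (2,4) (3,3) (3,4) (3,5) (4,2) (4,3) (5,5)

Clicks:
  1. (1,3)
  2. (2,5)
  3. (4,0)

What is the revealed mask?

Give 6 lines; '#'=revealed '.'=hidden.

Click 1 (1,3) count=4: revealed 1 new [(1,3)] -> total=1
Click 2 (2,5) count=3: revealed 1 new [(2,5)] -> total=2
Click 3 (4,0) count=0: revealed 6 new [(3,0) (3,1) (4,0) (4,1) (5,0) (5,1)] -> total=8

Answer: ......
...#..
.....#
##....
##....
##....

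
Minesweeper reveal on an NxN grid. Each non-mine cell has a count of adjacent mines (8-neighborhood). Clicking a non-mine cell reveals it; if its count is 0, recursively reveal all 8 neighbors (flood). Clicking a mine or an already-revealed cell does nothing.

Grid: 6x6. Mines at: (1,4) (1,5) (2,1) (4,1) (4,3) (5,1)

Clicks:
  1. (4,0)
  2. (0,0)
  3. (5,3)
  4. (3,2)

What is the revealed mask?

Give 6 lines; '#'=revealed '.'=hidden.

Click 1 (4,0) count=2: revealed 1 new [(4,0)] -> total=1
Click 2 (0,0) count=0: revealed 8 new [(0,0) (0,1) (0,2) (0,3) (1,0) (1,1) (1,2) (1,3)] -> total=9
Click 3 (5,3) count=1: revealed 1 new [(5,3)] -> total=10
Click 4 (3,2) count=3: revealed 1 new [(3,2)] -> total=11

Answer: ####..
####..
......
..#...
#.....
...#..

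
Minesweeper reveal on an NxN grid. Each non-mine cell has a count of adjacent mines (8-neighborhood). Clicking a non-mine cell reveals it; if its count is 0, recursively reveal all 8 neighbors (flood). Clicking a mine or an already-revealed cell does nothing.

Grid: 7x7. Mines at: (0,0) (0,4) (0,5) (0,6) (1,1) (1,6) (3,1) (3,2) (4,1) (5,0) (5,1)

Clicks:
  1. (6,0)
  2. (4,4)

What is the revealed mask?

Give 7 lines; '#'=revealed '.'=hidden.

Answer: .......
...###.
...####
...####
..#####
..#####
#.#####

Derivation:
Click 1 (6,0) count=2: revealed 1 new [(6,0)] -> total=1
Click 2 (4,4) count=0: revealed 26 new [(1,3) (1,4) (1,5) (2,3) (2,4) (2,5) (2,6) (3,3) (3,4) (3,5) (3,6) (4,2) (4,3) (4,4) (4,5) (4,6) (5,2) (5,3) (5,4) (5,5) (5,6) (6,2) (6,3) (6,4) (6,5) (6,6)] -> total=27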